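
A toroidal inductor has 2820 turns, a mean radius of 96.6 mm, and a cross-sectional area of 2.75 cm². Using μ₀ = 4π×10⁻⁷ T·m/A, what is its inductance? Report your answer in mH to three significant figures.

For a thin toroid, L = μ₀N²A/(2πR).
L = (4π×10⁻⁷)(2820)²(2.750×10^-4) / (2π×9.660×10^-2 m) = 4.528×10^-3 H.

L ≈ 4.53 mH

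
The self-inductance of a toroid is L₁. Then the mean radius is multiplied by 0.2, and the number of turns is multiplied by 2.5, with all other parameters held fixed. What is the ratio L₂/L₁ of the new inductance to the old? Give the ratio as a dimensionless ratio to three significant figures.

L₂/L₁ = 31.3

For a toroid, L ∝ μᵣN²A/R.
L₂/L₁ = (0.2)^-1 × (2.5)^2 = 31.3.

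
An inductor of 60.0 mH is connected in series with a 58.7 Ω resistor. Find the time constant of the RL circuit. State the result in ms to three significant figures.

τ ≈ 1.02 ms

τ = L/R = (6.000×10^-2 H)/(58.7 Ω) = 1.022×10^-3 s.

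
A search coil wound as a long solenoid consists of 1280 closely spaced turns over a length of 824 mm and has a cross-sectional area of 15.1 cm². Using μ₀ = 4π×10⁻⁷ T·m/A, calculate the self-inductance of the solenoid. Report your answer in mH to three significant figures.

L ≈ 3.77 mH

A = 15.1 cm² = 1.510×10^-3 m².
For a long solenoid, L = μ₀N²A/ℓ.
L = (4π×10⁻⁷)(1280)²(1.510×10^-3)/(0.824 m) = 3.773×10^-3 H.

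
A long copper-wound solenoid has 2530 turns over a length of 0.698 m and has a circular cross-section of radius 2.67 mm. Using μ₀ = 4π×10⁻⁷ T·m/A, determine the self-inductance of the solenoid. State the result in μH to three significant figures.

L ≈ 258 μH

A = πr² = π(2.670×10^-3 m)² = 2.240×10^-5 m².
For a long solenoid, L = μ₀N²A/ℓ.
L = (4π×10⁻⁷)(2530)²(2.240×10^-5)/(0.698 m) = 2.581×10^-4 H.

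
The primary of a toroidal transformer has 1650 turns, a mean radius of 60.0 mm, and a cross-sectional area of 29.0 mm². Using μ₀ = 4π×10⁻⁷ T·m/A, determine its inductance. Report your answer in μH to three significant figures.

For a thin toroid, L = μ₀N²A/(2πR).
L = (4π×10⁻⁷)(1650)²(2.900×10^-5) / (2π×6.000×10^-2 m) = 2.632×10^-4 H.

L ≈ 263 μH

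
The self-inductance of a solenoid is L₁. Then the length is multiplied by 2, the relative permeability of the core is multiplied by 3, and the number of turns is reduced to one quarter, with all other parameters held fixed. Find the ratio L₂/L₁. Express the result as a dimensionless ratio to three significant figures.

For a solenoid, L ∝ μᵣN²A/ℓ.
L₂/L₁ = (2)^-1 × (3) × (0.25)^2 = 0.0938.

L₂/L₁ = 0.0938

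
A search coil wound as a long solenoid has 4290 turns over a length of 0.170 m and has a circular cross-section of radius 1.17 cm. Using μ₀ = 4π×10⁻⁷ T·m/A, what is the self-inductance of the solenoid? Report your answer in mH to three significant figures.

L ≈ 58.5 mH

A = πr² = π(1.170×10^-2 m)² = 4.301×10^-4 m².
For a long solenoid, L = μ₀N²A/ℓ.
L = (4π×10⁻⁷)(4290)²(4.301×10^-4)/(0.17 m) = 5.851×10^-2 H.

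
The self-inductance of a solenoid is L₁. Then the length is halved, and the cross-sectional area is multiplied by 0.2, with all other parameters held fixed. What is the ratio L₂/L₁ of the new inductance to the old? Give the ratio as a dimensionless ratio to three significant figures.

For a solenoid, L ∝ μᵣN²A/ℓ.
L₂/L₁ = (0.5)^-1 × (0.2) = 0.400.

L₂/L₁ = 0.400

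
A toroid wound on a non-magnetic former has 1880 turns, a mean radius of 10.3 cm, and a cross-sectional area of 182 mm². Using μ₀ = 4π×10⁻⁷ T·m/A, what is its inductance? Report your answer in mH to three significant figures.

For a thin toroid, L = μ₀N²A/(2πR).
L = (4π×10⁻⁷)(1880)²(1.820×10^-4) / (2π×0.103 m) = 1.249×10^-3 H.

L ≈ 1.25 mH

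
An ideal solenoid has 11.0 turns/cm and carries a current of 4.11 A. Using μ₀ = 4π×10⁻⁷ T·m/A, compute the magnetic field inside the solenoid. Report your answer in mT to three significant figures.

Inside a long solenoid, B = μ₀nI.
B = (4π×10⁻⁷)(1.100×10^3 m⁻¹)(4.11 A) = 5.681×10^-3 T.

B ≈ 5.68 mT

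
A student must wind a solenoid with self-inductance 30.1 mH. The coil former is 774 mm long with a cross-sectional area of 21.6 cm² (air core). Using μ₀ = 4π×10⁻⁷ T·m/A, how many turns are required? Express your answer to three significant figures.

A = 21.6 cm² = 2.160×10^-3 m².
From L = μ₀N²A/ℓ, N = √(Lℓ / (μ₀A)).
N = √[(3.010×10^-2)(0.774) / ((4π×10⁻⁷)×2.160×10^-3)] = √(8.583×10^6) ≈ 2929.7.

N ≈ 2930 turns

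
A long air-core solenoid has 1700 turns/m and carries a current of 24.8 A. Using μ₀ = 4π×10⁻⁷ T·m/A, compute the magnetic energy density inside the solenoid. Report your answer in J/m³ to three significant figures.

u ≈ 1120 J/m³

B = μ₀nI = (4π×10⁻⁷)(1.700×10^3)(24.8) = 5.298×10^-2 T.
u = B²/(2μ₀) = (5.298×10^-2)²/(2×4π×10⁻⁷) = 1.117×10^3 J/m³.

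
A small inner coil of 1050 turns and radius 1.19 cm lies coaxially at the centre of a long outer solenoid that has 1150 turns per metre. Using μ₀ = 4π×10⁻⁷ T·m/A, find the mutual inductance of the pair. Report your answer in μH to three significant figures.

The outer solenoid produces a uniform field B₁ = μ₀n₁I₁ across the inner coil,
so the flux linkage is N₂Φ = N₂B₁A₂ = μ₀n₁N₂A₂·I₁, giving M = μ₀n₁N₂A₂.
A₂ = πr² = π(1.190×10^-2 m)² = 4.449×10^-4 m².
M = (4π×10⁻⁷)(1150)(1050)(4.449×10^-4) = 6.751×10^-4 H.

M ≈ 675 μH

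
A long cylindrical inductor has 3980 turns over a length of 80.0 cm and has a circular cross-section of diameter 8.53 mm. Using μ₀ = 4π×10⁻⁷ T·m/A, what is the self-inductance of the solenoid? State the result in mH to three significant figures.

A = π(d/2)² = π(4.265×10^-3 m)² = 5.7146×10^-5 m².
For a long solenoid, L = μ₀N²A/ℓ.
L = (4π×10⁻⁷)(3980)²(5.7146×10^-5)/(0.8 m) = 1.422×10^-3 H.

L ≈ 1.42 mH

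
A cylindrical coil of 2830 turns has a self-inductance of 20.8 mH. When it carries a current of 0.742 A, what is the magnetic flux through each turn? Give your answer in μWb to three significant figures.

From L = NΦ_B/I, the flux per turn is Φ_B = LI/N.
Φ_B = (2.080×10^-2 H)(0.742 A)/2830 = 5.454×10^-6 Wb.

Φ_B ≈ 5.45 μWb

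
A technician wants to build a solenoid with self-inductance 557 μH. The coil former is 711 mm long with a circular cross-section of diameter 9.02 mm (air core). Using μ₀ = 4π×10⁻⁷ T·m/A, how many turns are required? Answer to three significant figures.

N ≈ 2220 turns

A = π(d/2)² = π(4.510×10^-3 m)² = 6.390×10^-5 m².
From L = μ₀N²A/ℓ, N = √(Lℓ / (μ₀A)).
N = √[(5.570×10^-4)(0.711) / ((4π×10⁻⁷)×6.390×10^-5)] = √(4.932×10^6) ≈ 2220.8.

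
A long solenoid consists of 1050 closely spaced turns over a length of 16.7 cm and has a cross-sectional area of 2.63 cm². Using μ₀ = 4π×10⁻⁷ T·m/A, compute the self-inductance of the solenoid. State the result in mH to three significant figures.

L ≈ 2.18 mH

A = 2.63 cm² = 2.630×10^-4 m².
For a long solenoid, L = μ₀N²A/ℓ.
L = (4π×10⁻⁷)(1050)²(2.630×10^-4)/(0.167 m) = 2.182×10^-3 H.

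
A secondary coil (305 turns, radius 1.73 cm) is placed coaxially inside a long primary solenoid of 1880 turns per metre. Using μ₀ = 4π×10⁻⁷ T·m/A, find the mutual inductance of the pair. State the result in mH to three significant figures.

M ≈ 0.678 mH

The outer solenoid produces a uniform field B₁ = μ₀n₁I₁ across the inner coil,
so the flux linkage is N₂Φ = N₂B₁A₂ = μ₀n₁N₂A₂·I₁, giving M = μ₀n₁N₂A₂.
A₂ = πr² = π(1.730×10^-2 m)² = 9.402×10^-4 m².
M = (4π×10⁻⁷)(1880)(305)(9.402×10^-4) = 6.775×10^-4 H.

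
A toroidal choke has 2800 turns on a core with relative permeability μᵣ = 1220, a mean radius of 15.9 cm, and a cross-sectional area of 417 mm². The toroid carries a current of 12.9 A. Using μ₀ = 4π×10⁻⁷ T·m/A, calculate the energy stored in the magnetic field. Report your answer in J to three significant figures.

L = μ₀μᵣN²A/(2πR) = (4π×10⁻⁷)(1220)(2800)²(4.170×10^-4)/(2π×0.159) = 5.017 H.
U = ½LI² = ½(5.017)(12.9)² = 417.4 J.

U ≈ 417 J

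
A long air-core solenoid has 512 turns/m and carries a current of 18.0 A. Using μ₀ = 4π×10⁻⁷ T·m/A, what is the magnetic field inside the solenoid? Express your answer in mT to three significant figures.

Inside a long solenoid, B = μ₀nI.
B = (4π×10⁻⁷)(512 m⁻¹)(18.0 A) = 1.158×10^-2 T.

B ≈ 11.6 mT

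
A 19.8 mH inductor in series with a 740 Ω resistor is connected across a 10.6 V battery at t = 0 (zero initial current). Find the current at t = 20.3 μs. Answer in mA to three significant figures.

I ≈ 7.62 mA

τ = L/R = 1.980×10^-2/740 = 2.676×10^-5 s; final current I_∞ = ε/R = 10.6/740 = 1.432×10^-2 A.
I(t) = I_∞(1 − e^(−t/τ)) with t/τ = 0.759.
I = (1.432×10^-2)(1 − e^(−0.759)) = 7.617×10^-3 A.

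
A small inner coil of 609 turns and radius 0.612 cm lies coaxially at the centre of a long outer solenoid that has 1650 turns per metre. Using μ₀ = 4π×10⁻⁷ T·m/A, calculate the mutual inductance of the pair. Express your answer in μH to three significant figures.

The outer solenoid produces a uniform field B₁ = μ₀n₁I₁ across the inner coil,
so the flux linkage is N₂Φ = N₂B₁A₂ = μ₀n₁N₂A₂·I₁, giving M = μ₀n₁N₂A₂.
A₂ = πr² = π(6.120×10^-3 m)² = 1.177×10^-4 m².
M = (4π×10⁻⁷)(1650)(609)(1.177×10^-4) = 1.486×10^-4 H.

M ≈ 149 μH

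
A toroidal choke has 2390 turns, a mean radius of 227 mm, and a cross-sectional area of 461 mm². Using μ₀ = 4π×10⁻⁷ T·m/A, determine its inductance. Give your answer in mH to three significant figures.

L ≈ 2.32 mH

For a thin toroid, L = μ₀N²A/(2πR).
L = (4π×10⁻⁷)(2390)²(4.610×10^-4) / (2π×0.227 m) = 2.320×10^-3 H.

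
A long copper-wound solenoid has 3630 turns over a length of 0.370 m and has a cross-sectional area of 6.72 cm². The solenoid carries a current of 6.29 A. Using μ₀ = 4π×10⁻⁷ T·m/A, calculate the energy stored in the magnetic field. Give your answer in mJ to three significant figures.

A = 6.72 cm² = 6.720×10^-4 m².
L = μ₀N²A/ℓ = (4π×10⁻⁷)(3630)²(6.720×10^-4)/(0.37) = 3.007×10^-2 H.
U = ½LI² = ½(3.007×10^-2)(6.29)² = 0.5949 J.

U ≈ 595 mJ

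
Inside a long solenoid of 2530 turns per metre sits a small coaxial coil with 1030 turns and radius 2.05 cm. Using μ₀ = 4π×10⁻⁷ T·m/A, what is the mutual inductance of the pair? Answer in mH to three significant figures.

M ≈ 4.32 mH

The outer solenoid produces a uniform field B₁ = μ₀n₁I₁ across the inner coil,
so the flux linkage is N₂Φ = N₂B₁A₂ = μ₀n₁N₂A₂·I₁, giving M = μ₀n₁N₂A₂.
A₂ = πr² = π(2.050×10^-2 m)² = 1.320×10^-3 m².
M = (4π×10⁻⁷)(2530)(1030)(1.320×10^-3) = 4.323×10^-3 H.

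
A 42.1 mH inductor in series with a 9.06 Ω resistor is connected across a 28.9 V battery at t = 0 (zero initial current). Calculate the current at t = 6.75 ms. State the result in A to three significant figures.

τ = L/R = 4.210×10^-2/9.06 = 4.647×10^-3 s; final current I_∞ = ε/R = 28.9/9.06 = 3.19 A.
I(t) = I_∞(1 − e^(−t/τ)) with t/τ = 1.453.
I = (3.19)(1 − e^(−1.453)) = 2.444 A.

I ≈ 2.44 A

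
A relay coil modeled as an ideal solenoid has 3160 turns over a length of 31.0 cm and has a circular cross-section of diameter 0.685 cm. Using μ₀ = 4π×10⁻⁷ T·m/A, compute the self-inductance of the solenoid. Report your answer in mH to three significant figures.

A = π(d/2)² = π(3.425×10^-3 m)² = 3.685×10^-5 m².
For a long solenoid, L = μ₀N²A/ℓ.
L = (4π×10⁻⁷)(3160)²(3.685×10^-5)/(0.31 m) = 1.492×10^-3 H.

L ≈ 1.49 mH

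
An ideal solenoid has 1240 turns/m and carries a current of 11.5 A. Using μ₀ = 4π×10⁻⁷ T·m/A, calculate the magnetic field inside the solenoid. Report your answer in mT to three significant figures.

Inside a long solenoid, B = μ₀nI.
B = (4π×10⁻⁷)(1.240×10^3 m⁻¹)(11.5 A) = 1.792×10^-2 T.

B ≈ 17.9 mT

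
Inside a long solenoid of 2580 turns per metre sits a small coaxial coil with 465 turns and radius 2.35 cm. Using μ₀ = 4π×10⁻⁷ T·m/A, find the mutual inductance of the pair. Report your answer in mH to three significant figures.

The outer solenoid produces a uniform field B₁ = μ₀n₁I₁ across the inner coil,
so the flux linkage is N₂Φ = N₂B₁A₂ = μ₀n₁N₂A₂·I₁, giving M = μ₀n₁N₂A₂.
A₂ = πr² = π(2.350×10^-2 m)² = 1.7349×10^-3 m².
M = (4π×10⁻⁷)(2580)(465)(1.7349×10^-3) = 2.616×10^-3 H.

M ≈ 2.62 mH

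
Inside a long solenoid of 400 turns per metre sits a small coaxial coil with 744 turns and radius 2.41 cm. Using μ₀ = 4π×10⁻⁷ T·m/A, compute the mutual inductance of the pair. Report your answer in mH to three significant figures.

M ≈ 0.682 mH

The outer solenoid produces a uniform field B₁ = μ₀n₁I₁ across the inner coil,
so the flux linkage is N₂Φ = N₂B₁A₂ = μ₀n₁N₂A₂·I₁, giving M = μ₀n₁N₂A₂.
A₂ = πr² = π(2.410×10^-2 m)² = 1.8247×10^-3 m².
M = (4π×10⁻⁷)(400)(744)(1.8247×10^-3) = 6.824×10^-4 H.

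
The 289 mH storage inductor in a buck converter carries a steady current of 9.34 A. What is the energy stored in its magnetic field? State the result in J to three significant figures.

Stored magnetic energy: U = ½LI².
U = ½(0.289 H)(9.34 A)² = 12.61 J.

U ≈ 12.6 J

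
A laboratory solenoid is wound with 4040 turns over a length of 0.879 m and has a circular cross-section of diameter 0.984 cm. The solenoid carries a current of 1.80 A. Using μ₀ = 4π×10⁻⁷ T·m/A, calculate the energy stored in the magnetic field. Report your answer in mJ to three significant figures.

U ≈ 2.87 mJ

A = π(d/2)² = π(4.920×10^-3 m)² = 7.6047×10^-5 m².
L = μ₀N²A/ℓ = (4π×10⁻⁷)(4040)²(7.6047×10^-5)/(0.879) = 1.774×10^-3 H.
U = ½LI² = ½(1.774×10^-3)(1.80)² = 2.8746×10^-3 J.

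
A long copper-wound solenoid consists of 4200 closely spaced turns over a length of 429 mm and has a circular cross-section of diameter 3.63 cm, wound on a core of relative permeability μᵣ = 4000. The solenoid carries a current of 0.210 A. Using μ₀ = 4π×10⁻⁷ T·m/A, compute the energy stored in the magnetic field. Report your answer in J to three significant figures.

U ≈ 4.72 J

A = π(d/2)² = π(1.815×10^-2 m)² = 1.0349×10^-3 m².
L = μ₀μᵣN²A/ℓ = (4π×10⁻⁷)(4000)(4200)²(1.0349×10^-3)/(0.429) = 213.9 H.
U = ½LI² = ½(213.9)(0.210)² = 4.717 J.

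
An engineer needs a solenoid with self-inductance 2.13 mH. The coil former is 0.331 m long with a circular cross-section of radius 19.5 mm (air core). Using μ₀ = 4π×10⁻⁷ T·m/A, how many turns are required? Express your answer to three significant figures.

A = πr² = π(1.950×10^-2 m)² = 1.1946×10^-3 m².
From L = μ₀N²A/ℓ, N = √(Lℓ / (μ₀A)).
N = √[(2.130×10^-3)(0.331) / ((4π×10⁻⁷)×1.1946×10^-3)] = √(4.697×10^5) ≈ 685.3.

N ≈ 685 turns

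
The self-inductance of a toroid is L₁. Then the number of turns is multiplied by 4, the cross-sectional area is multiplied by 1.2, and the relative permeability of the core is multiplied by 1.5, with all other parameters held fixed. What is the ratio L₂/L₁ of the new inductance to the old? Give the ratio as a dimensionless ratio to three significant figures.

L₂/L₁ = 28.8

For a toroid, L ∝ μᵣN²A/R.
L₂/L₁ = (4)^2 × (1.2) × (1.5) = 28.8.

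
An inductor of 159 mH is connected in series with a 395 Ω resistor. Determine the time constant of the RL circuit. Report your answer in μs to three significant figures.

τ ≈ 403 μs

τ = L/R = (0.159 H)/(395 Ω) = 4.025×10^-4 s.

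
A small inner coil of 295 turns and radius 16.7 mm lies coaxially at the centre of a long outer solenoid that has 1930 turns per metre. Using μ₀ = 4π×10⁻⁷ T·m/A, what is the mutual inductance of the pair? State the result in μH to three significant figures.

M ≈ 627 μH

The outer solenoid produces a uniform field B₁ = μ₀n₁I₁ across the inner coil,
so the flux linkage is N₂Φ = N₂B₁A₂ = μ₀n₁N₂A₂·I₁, giving M = μ₀n₁N₂A₂.
A₂ = πr² = π(1.670×10^-2 m)² = 8.762×10^-4 m².
M = (4π×10⁻⁷)(1930)(295)(8.762×10^-4) = 6.269×10^-4 H.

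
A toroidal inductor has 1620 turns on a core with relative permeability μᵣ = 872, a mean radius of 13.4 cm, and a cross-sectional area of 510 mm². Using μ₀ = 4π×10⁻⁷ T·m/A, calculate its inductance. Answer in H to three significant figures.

For a thin toroid, L = μ₀μᵣN²A/(2πR).
L = (4π×10⁻⁷)(872)(1620)²(5.100×10^-4) / (2π×0.134 m) = 1.742 H.

L ≈ 1.74 H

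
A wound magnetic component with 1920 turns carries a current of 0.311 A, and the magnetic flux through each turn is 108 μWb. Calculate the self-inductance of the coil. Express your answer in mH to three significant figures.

L ≈ 667 mH

Self-inductance is defined by L = NΦ_B/I (flux linkage over current).
L = (1920)(1.080×10^-4 Wb)/(0.311 A) = 0.6668 H.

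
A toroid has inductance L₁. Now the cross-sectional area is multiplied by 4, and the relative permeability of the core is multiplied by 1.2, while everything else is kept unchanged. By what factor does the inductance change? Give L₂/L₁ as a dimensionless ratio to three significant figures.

For a toroid, L ∝ μᵣN²A/R.
L₂/L₁ = (4) × (1.2) = 4.80.

L₂/L₁ = 4.80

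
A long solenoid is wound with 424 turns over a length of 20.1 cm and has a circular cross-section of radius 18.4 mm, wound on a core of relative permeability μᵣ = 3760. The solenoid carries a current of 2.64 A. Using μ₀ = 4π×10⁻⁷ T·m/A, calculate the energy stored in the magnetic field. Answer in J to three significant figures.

A = πr² = π(1.840×10^-2 m)² = 1.064×10^-3 m².
L = μ₀μᵣN²A/ℓ = (4π×10⁻⁷)(3760)(424)²(1.064×10^-3)/(0.201) = 4.4949 H.
U = ½LI² = ½(4.4949)(2.64)² = 15.66 J.

U ≈ 15.7 J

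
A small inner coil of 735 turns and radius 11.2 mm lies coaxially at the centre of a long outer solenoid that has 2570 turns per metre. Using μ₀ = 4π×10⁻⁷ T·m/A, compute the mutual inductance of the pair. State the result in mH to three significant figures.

The outer solenoid produces a uniform field B₁ = μ₀n₁I₁ across the inner coil,
so the flux linkage is N₂Φ = N₂B₁A₂ = μ₀n₁N₂A₂·I₁, giving M = μ₀n₁N₂A₂.
A₂ = πr² = π(1.120×10^-2 m)² = 3.941×10^-4 m².
M = (4π×10⁻⁷)(2570)(735)(3.941×10^-4) = 9.354×10^-4 H.

M ≈ 0.935 mH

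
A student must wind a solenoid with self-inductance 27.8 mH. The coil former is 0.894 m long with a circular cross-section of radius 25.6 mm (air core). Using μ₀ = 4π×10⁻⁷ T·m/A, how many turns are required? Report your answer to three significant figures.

A = πr² = π(2.560×10^-2 m)² = 2.059×10^-3 m².
From L = μ₀N²A/ℓ, N = √(Lℓ / (μ₀A)).
N = √[(2.780×10^-2)(0.894) / ((4π×10⁻⁷)×2.059×10^-3)] = √(9.606×10^6) ≈ 3099.4.

N ≈ 3100 turns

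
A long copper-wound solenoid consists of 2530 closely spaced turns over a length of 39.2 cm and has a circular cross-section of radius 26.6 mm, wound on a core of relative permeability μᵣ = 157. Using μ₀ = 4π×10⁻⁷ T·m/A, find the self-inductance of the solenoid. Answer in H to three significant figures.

A = πr² = π(2.660×10^-2 m)² = 2.223×10^-3 m².
For a long solenoid, L = μ₀μᵣN²A/ℓ.
L = (4π×10⁻⁷)(157)(2530)²(2.223×10^-3)/(0.392 m) = 7.161 H.

L ≈ 7.16 H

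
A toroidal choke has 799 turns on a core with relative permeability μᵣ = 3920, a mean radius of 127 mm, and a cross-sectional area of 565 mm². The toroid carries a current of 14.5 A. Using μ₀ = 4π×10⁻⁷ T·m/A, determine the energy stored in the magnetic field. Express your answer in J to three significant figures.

L = μ₀μᵣN²A/(2πR) = (4π×10⁻⁷)(3920)(799)²(5.650×10^-4)/(2π×0.127) = 2.227 H.
U = ½LI² = ½(2.227)(14.5)² = 234.1 J.

U ≈ 234 J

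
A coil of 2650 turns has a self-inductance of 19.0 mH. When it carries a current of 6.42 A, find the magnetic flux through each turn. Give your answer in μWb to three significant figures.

From L = NΦ_B/I, the flux per turn is Φ_B = LI/N.
Φ_B = (1.900×10^-2 H)(6.42 A)/2650 = 4.603×10^-5 Wb.

Φ_B ≈ 46.0 μWb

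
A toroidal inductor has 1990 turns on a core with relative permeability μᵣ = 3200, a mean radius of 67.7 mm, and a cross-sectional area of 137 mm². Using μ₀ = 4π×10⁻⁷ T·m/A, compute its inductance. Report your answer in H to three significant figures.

For a thin toroid, L = μ₀μᵣN²A/(2πR).
L = (4π×10⁻⁷)(3200)(1990)²(1.370×10^-4) / (2π×6.770×10^-2 m) = 5.129 H.

L ≈ 5.13 H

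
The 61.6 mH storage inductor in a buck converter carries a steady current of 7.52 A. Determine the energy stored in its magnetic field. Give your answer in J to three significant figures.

Stored magnetic energy: U = ½LI².
U = ½(6.160×10^-2 H)(7.52 A)² = 1.742 J.

U ≈ 1.74 J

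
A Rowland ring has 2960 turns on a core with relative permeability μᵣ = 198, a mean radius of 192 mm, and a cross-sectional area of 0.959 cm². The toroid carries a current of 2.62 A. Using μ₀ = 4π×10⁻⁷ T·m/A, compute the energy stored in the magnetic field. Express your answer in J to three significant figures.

U ≈ 0.595 J

L = μ₀μᵣN²A/(2πR) = (4π×10⁻⁷)(198)(2960)²(9.590×10^-5)/(2π×0.192) = 0.1733 H.
U = ½LI² = ½(0.1733)(2.62)² = 0.5948 J.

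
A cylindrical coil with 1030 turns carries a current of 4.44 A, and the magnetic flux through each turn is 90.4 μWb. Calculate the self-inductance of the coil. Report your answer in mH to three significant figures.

Self-inductance is defined by L = NΦ_B/I (flux linkage over current).
L = (1030)(9.040×10^-5 Wb)/(4.44 A) = 2.097×10^-2 H.

L ≈ 21.0 mH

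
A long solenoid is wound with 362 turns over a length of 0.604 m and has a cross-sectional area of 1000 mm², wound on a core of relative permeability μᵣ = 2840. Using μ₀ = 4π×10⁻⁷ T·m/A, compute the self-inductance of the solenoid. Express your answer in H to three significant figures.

L ≈ 0.774 H

A = 1000 mm² = 1.000×10^-3 m².
For a long solenoid, L = μ₀μᵣN²A/ℓ.
L = (4π×10⁻⁷)(2840)(362)²(1.000×10^-3)/(0.604 m) = 0.7743 H.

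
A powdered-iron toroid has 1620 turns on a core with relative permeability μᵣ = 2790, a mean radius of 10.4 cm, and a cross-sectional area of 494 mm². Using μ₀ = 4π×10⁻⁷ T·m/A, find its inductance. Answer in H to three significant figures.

L ≈ 6.96 H

For a thin toroid, L = μ₀μᵣN²A/(2πR).
L = (4π×10⁻⁷)(2790)(1620)²(4.940×10^-4) / (2π×0.104 m) = 6.956 H.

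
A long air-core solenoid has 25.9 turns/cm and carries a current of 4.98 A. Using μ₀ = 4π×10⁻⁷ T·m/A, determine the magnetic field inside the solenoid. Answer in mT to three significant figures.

Inside a long solenoid, B = μ₀nI.
B = (4π×10⁻⁷)(2.590×10^3 m⁻¹)(4.98 A) = 1.621×10^-2 T.

B ≈ 16.2 mT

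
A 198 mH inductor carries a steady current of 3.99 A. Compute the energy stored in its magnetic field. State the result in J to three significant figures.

Stored magnetic energy: U = ½LI².
U = ½(0.198 H)(3.99 A)² = 1.576 J.

U ≈ 1.58 J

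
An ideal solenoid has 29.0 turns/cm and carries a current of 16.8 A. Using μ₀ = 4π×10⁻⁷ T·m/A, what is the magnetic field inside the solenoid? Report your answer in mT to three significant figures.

Inside a long solenoid, B = μ₀nI.
B = (4π×10⁻⁷)(2.900×10^3 m⁻¹)(16.8 A) = 6.122×10^-2 T.

B ≈ 61.2 mT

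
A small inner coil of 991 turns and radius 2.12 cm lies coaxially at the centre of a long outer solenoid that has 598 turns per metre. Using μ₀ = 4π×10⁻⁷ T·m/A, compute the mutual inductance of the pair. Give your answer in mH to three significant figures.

The outer solenoid produces a uniform field B₁ = μ₀n₁I₁ across the inner coil,
so the flux linkage is N₂Φ = N₂B₁A₂ = μ₀n₁N₂A₂·I₁, giving M = μ₀n₁N₂A₂.
A₂ = πr² = π(2.120×10^-2 m)² = 1.412×10^-3 m².
M = (4π×10⁻⁷)(598)(991)(1.412×10^-3) = 1.051×10^-3 H.

M ≈ 1.05 mH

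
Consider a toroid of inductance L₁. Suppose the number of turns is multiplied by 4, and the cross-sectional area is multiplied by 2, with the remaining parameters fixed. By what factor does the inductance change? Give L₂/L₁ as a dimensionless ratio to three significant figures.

For a toroid, L ∝ μᵣN²A/R.
L₂/L₁ = (4)^2 × (2) = 32.0.

L₂/L₁ = 32.0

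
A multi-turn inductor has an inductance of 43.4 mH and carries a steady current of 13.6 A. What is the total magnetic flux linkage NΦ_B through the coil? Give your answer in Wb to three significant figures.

From L = NΦ_B/I, the flux linkage is NΦ_B = LI.
NΦ_B = (4.340×10^-2 H)(13.6 A) = 0.5902 Wb.

NΦ_B ≈ 0.590 Wb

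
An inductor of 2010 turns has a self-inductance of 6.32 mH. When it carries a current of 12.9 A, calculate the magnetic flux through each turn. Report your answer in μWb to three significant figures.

From L = NΦ_B/I, the flux per turn is Φ_B = LI/N.
Φ_B = (6.320×10^-3 H)(12.9 A)/2010 = 4.056×10^-5 Wb.

Φ_B ≈ 40.6 μWb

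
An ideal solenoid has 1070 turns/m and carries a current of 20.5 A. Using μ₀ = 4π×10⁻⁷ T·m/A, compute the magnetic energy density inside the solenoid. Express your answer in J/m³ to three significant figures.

u ≈ 302 J/m³

B = μ₀nI = (4π×10⁻⁷)(1.070×10^3)(20.5) = 2.756×10^-2 T.
u = B²/(2μ₀) = (2.756×10^-2)²/(2×4π×10⁻⁷) = 302.3 J/m³.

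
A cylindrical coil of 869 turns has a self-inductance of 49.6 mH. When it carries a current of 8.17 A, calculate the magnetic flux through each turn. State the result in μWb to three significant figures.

Φ_B ≈ 466 μWb

From L = NΦ_B/I, the flux per turn is Φ_B = LI/N.
Φ_B = (4.960×10^-2 H)(8.17 A)/869 = 4.663×10^-4 Wb.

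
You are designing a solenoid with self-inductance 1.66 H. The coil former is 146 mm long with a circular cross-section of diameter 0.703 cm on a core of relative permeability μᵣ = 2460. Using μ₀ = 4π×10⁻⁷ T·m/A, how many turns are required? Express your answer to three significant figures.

A = π(d/2)² = π(3.515×10^-3 m)² = 3.882×10^-5 m².
From L = μ₀μᵣN²A/ℓ, N = √(Lℓ / (μ₀μᵣA)).
N = √[(1.66)(0.146) / ((4π×10⁻⁷)(2460)×3.882×10^-5)] = √(2.020×10^6) ≈ 1421.2.

N ≈ 1420 turns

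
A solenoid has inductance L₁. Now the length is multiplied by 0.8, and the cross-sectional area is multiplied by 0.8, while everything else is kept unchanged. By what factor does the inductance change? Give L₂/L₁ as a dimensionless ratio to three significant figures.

For a solenoid, L ∝ μᵣN²A/ℓ.
L₂/L₁ = (0.8)^-1 × (0.8) = 1.00.

L₂/L₁ = 1.00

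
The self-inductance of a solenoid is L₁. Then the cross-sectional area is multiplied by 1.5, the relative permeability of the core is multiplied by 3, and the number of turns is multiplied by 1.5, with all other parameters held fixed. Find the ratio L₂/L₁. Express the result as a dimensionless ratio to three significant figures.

For a solenoid, L ∝ μᵣN²A/ℓ.
L₂/L₁ = (1.5) × (3) × (1.5)^2 = 10.1.

L₂/L₁ = 10.1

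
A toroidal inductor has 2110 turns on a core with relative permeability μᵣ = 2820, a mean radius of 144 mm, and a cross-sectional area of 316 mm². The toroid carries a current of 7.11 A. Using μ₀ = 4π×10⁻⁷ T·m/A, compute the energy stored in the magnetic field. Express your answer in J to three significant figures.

U ≈ 139 J

L = μ₀μᵣN²A/(2πR) = (4π×10⁻⁷)(2820)(2110)²(3.160×10^-4)/(2π×0.144) = 5.51 H.
U = ½LI² = ½(5.51)(7.11)² = 139.3 J.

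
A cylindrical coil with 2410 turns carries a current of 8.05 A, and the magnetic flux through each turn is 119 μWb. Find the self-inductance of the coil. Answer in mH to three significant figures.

L ≈ 35.6 mH

Self-inductance is defined by L = NΦ_B/I (flux linkage over current).
L = (2410)(1.190×10^-4 Wb)/(8.05 A) = 3.563×10^-2 H.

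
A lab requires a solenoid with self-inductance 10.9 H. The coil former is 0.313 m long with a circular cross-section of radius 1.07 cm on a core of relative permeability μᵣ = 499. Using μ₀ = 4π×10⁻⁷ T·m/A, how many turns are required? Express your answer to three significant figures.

A = πr² = π(1.070×10^-2 m)² = 3.597×10^-4 m².
From L = μ₀μᵣN²A/ℓ, N = √(Lℓ / (μ₀μᵣA)).
N = √[(10.9)(0.313) / ((4π×10⁻⁷)(499)×3.597×10^-4)] = √(1.513×10^7) ≈ 3889.3.

N ≈ 3890 turns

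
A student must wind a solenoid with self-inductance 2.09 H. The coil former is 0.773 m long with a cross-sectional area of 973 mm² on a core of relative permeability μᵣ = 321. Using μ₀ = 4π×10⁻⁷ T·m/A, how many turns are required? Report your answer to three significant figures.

A = 973 mm² = 9.730×10^-4 m².
From L = μ₀μᵣN²A/ℓ, N = √(Lℓ / (μ₀μᵣA)).
N = √[(2.09)(0.773) / ((4π×10⁻⁷)(321)×9.730×10^-4)] = √(4.116×10^6) ≈ 2028.8.

N ≈ 2030 turns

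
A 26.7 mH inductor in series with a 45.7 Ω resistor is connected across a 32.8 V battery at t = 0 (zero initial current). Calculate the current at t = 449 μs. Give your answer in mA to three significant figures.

I ≈ 385 mA

τ = L/R = 2.670×10^-2/45.7 = 5.842×10^-4 s; final current I_∞ = ε/R = 32.8/45.7 = 0.7177 A.
I(t) = I_∞(1 − e^(−t/τ)) with t/τ = 0.769.
I = (0.7177)(1 − e^(−0.769)) = 0.3849 A.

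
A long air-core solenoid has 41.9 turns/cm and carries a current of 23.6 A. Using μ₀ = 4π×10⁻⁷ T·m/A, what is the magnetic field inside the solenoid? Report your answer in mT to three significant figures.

B ≈ 124 mT

Inside a long solenoid, B = μ₀nI.
B = (4π×10⁻⁷)(4.190×10^3 m⁻¹)(23.6 A) = 0.1243 T.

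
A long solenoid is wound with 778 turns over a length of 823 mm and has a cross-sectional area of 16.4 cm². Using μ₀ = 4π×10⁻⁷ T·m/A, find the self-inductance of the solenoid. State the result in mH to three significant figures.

A = 16.4 cm² = 1.640×10^-3 m².
For a long solenoid, L = μ₀N²A/ℓ.
L = (4π×10⁻⁷)(778)²(1.640×10^-3)/(0.823 m) = 1.516×10^-3 H.

L ≈ 1.52 mH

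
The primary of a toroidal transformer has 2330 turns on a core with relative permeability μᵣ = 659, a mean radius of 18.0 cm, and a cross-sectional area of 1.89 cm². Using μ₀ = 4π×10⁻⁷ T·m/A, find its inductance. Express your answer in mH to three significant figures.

For a thin toroid, L = μ₀μᵣN²A/(2πR).
L = (4π×10⁻⁷)(659)(2330)²(1.890×10^-4) / (2π×0.18 m) = 0.7513 H.

L ≈ 751 mH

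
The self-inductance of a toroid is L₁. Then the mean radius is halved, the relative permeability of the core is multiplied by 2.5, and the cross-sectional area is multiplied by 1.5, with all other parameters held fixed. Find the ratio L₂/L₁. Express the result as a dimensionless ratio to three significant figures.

L₂/L₁ = 7.50

For a toroid, L ∝ μᵣN²A/R.
L₂/L₁ = (0.5)^-1 × (2.5) × (1.5) = 7.50.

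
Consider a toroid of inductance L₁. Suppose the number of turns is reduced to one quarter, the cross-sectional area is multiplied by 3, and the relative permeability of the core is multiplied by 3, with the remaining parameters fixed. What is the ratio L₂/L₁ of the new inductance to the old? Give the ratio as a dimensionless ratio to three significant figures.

For a toroid, L ∝ μᵣN²A/R.
L₂/L₁ = (0.25)^2 × (3) × (3) = 0.563.

L₂/L₁ = 0.563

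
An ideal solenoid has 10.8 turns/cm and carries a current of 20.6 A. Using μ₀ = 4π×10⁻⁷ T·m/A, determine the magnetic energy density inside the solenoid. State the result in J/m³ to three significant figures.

u ≈ 311 J/m³

B = μ₀nI = (4π×10⁻⁷)(1.080×10^3)(20.6) = 2.796×10^-2 T.
u = B²/(2μ₀) = (2.796×10^-2)²/(2×4π×10⁻⁷) = 311 J/m³.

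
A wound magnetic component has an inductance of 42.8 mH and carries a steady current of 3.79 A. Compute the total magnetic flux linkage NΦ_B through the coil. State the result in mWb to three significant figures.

NΦ_B ≈ 162 mWb

From L = NΦ_B/I, the flux linkage is NΦ_B = LI.
NΦ_B = (4.280×10^-2 H)(3.79 A) = 0.1622 Wb.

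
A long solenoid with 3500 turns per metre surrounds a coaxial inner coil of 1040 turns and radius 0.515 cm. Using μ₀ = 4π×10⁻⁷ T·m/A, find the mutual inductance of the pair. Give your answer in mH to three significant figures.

M ≈ 0.381 mH

The outer solenoid produces a uniform field B₁ = μ₀n₁I₁ across the inner coil,
so the flux linkage is N₂Φ = N₂B₁A₂ = μ₀n₁N₂A₂·I₁, giving M = μ₀n₁N₂A₂.
A₂ = πr² = π(5.150×10^-3 m)² = 8.332×10^-5 m².
M = (4π×10⁻⁷)(3500)(1040)(8.332×10^-5) = 3.811×10^-4 H.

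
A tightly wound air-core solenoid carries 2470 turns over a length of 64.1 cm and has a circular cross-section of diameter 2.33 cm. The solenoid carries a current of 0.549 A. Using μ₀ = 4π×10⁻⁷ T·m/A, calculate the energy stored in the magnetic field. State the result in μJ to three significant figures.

U ≈ 769 μJ

A = π(d/2)² = π(1.165×10^-2 m)² = 4.264×10^-4 m².
L = μ₀N²A/ℓ = (4π×10⁻⁷)(2470)²(4.264×10^-4)/(0.641) = 5.100×10^-3 H.
U = ½LI² = ½(5.100×10^-3)(0.549)² = 7.685×10^-4 J.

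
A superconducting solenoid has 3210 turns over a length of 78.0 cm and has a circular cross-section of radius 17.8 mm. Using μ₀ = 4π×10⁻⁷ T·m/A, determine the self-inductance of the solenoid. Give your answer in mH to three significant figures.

L ≈ 16.5 mH

A = πr² = π(1.780×10^-2 m)² = 9.954×10^-4 m².
For a long solenoid, L = μ₀N²A/ℓ.
L = (4π×10⁻⁷)(3210)²(9.954×10^-4)/(0.78 m) = 1.652×10^-2 H.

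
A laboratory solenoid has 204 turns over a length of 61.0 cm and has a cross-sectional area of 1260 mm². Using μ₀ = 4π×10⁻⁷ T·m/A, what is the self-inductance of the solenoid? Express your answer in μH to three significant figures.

A = 1260 mm² = 1.260×10^-3 m².
For a long solenoid, L = μ₀N²A/ℓ.
L = (4π×10⁻⁷)(204)²(1.260×10^-3)/(0.61 m) = 1.080×10^-4 H.

L ≈ 108 μH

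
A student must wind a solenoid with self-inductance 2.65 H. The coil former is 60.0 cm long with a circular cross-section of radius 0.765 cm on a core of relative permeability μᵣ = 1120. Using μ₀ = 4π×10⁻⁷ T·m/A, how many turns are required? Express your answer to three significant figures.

A = πr² = π(7.650×10^-3 m)² = 1.839×10^-4 m².
From L = μ₀μᵣN²A/ℓ, N = √(Lℓ / (μ₀μᵣA)).
N = √[(2.65)(0.6) / ((4π×10⁻⁷)(1120)×1.839×10^-4)] = √(6.1446×10^6) ≈ 2478.8.

N ≈ 2480 turns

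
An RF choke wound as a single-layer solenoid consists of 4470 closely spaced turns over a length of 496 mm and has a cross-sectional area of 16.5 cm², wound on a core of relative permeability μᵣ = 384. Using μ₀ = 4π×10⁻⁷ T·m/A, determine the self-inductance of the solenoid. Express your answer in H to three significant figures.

L ≈ 32.1 H

A = 16.5 cm² = 1.650×10^-3 m².
For a long solenoid, L = μ₀μᵣN²A/ℓ.
L = (4π×10⁻⁷)(384)(4470)²(1.650×10^-3)/(0.496 m) = 32.07 H.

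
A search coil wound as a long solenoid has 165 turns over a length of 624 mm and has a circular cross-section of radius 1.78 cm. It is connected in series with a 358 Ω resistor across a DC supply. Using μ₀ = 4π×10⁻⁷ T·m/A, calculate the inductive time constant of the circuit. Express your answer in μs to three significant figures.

A = πr² = π(1.780×10^-2 m)² = 9.954×10^-4 m².
L = μ₀N²A/ℓ = (4π×10⁻⁷)(165)²(9.954×10^-4)/(0.624) = 5.457×10^-5 H.
τ = L/R = (5.457×10^-5)/(358) = 1.524×10^-7 s.

τ ≈ 0.152 μs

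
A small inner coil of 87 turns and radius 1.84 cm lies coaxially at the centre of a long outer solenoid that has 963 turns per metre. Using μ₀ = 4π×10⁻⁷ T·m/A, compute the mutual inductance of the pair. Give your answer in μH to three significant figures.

M ≈ 112 μH

The outer solenoid produces a uniform field B₁ = μ₀n₁I₁ across the inner coil,
so the flux linkage is N₂Φ = N₂B₁A₂ = μ₀n₁N₂A₂·I₁, giving M = μ₀n₁N₂A₂.
A₂ = πr² = π(1.840×10^-2 m)² = 1.064×10^-3 m².
M = (4π×10⁻⁷)(963)(87)(1.064×10^-3) = 1.120×10^-4 H.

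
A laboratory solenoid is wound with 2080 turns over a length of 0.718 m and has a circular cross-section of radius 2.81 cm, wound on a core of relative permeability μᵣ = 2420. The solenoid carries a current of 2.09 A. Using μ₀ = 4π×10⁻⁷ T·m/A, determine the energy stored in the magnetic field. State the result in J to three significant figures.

U ≈ 99.3 J

A = πr² = π(2.810×10^-2 m)² = 2.481×10^-3 m².
L = μ₀μᵣN²A/ℓ = (4π×10⁻⁷)(2420)(2080)²(2.481×10^-3)/(0.718) = 45.46 H.
U = ½LI² = ½(45.46)(2.09)² = 99.28 J.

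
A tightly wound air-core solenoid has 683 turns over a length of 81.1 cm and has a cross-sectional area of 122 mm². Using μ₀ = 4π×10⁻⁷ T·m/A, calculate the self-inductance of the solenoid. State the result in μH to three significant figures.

L ≈ 88.2 μH

A = 122 mm² = 1.220×10^-4 m².
For a long solenoid, L = μ₀N²A/ℓ.
L = (4π×10⁻⁷)(683)²(1.220×10^-4)/(0.811 m) = 8.818×10^-5 H.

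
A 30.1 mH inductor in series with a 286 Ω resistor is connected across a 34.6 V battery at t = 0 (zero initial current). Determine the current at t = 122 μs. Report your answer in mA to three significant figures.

I ≈ 83.0 mA

τ = L/R = 3.010×10^-2/286 = 1.052×10^-4 s; final current I_∞ = ε/R = 34.6/286 = 0.121 A.
I(t) = I_∞(1 − e^(−t/τ)) with t/τ = 1.159.
I = (0.121)(1 − e^(−1.159)) = 8.302×10^-2 A.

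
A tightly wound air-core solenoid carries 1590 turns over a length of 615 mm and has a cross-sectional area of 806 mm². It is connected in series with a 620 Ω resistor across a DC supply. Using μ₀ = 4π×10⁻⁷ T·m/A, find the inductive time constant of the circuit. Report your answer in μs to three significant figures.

τ ≈ 6.72 μs

A = 806 mm² = 8.060×10^-4 m².
L = μ₀N²A/ℓ = (4π×10⁻⁷)(1590)²(8.060×10^-4)/(0.615) = 4.164×10^-3 H.
τ = L/R = (4.164×10^-3)/(620) = 6.715×10^-6 s.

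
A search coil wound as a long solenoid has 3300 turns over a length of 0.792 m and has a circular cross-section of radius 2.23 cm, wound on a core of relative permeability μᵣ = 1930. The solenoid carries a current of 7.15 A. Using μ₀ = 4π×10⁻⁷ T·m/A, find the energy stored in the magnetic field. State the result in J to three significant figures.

U ≈ 1330 J

A = πr² = π(2.230×10^-2 m)² = 1.562×10^-3 m².
L = μ₀μᵣN²A/ℓ = (4π×10⁻⁷)(1930)(3300)²(1.562×10^-3)/(0.792) = 52.1 H.
U = ½LI² = ½(52.1)(7.15)² = 1.332×10^3 J.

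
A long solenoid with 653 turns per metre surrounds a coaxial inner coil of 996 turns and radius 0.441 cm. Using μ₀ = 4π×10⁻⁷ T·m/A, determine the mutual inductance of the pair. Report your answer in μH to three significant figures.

The outer solenoid produces a uniform field B₁ = μ₀n₁I₁ across the inner coil,
so the flux linkage is N₂Φ = N₂B₁A₂ = μ₀n₁N₂A₂·I₁, giving M = μ₀n₁N₂A₂.
A₂ = πr² = π(4.410×10^-3 m)² = 6.110×10^-5 m².
M = (4π×10⁻⁷)(653)(996)(6.110×10^-5) = 4.994×10^-5 H.

M ≈ 49.9 μH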